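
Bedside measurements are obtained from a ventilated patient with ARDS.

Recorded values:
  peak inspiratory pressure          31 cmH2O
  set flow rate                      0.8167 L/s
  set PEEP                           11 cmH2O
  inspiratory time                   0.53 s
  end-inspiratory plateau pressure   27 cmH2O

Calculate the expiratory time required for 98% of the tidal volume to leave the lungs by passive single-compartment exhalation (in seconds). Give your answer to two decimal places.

Vt = flow × Ti = 0.8167 L/s × 0.53 s × 1000 mL/L = 432.85 mL.
R = (PIP − Pplat)/V̇ = (31 − 27) / 0.8167 = 4.0/0.8167 = 4.898 cmH2O·s/L.
C = Vt/(Pplat − PEEP) = 432.85 / (27 − 11) = 432.85/16.0 = 27.053 mL/cmH2O.
τ = R × C = 4.898 × 0.02705 L/cmH2O = 0.1325 s.
t = −τ·ln(1 − 0.98) = −0.1325·ln(0.02) = 0.5183 s.

0.52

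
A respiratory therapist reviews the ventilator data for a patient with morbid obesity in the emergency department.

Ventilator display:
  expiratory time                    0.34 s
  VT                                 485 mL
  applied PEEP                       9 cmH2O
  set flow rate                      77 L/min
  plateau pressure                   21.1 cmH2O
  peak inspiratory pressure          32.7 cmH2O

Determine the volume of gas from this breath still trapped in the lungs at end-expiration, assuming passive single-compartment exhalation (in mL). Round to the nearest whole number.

Flow: 77 L/min ÷ 60 = 1.2833 L/s.
R = (PIP − Pplat)/V̇ = (32.7 − 21.1) / 1.2833 = 11.6/1.2833 = 9.039 cmH2O·s/L.
C = Vt/(Pplat − PEEP) = 485.0 / (21.1 − 9) = 485.0/12.1 = 40.083 mL/cmH2O.
τ = R × C = 9.039 × 0.04008 L/cmH2O = 0.3623 s.
Fraction remaining = e^(−Te/τ) = e^(−0.34/0.3623) = 0.3912.
Trapped volume = 485.0 × 0.3912 = 189.73 mL.

190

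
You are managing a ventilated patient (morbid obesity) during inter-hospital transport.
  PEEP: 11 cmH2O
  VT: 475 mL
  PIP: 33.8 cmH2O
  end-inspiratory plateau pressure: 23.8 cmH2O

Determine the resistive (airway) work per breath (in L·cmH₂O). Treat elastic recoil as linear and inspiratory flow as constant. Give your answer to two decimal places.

4.75

With constant inspiratory flow the resistive pressure is constant at PIP − Pplat = 33.8 − 23.8 = 10.0 cmH2O, so resistive work = 10.0 × 0.475 = 4.75 L·cmH2O.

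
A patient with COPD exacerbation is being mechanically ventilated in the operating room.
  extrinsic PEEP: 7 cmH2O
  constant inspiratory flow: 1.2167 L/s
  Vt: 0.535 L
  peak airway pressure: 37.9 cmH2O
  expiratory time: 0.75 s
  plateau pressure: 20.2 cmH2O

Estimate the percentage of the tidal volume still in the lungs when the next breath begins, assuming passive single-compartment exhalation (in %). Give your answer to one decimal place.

R = (PIP − Pplat)/V̇ = (37.9 − 20.2) / 1.2167 = 17.7/1.2167 = 14.548 cmH2O·s/L.
C = Vt/(Pplat − PEEP) = 535.0 / (20.2 − 7) = 535.0/13.2 = 40.53 mL/cmH2O.
τ = R × C = 14.548 × 0.04053 L/cmH2O = 0.5896 s.
Fraction remaining at end-expiration = e^(−Te/τ) = e^(−0.75/0.5896) = 0.2803 → 28.03%.

28.0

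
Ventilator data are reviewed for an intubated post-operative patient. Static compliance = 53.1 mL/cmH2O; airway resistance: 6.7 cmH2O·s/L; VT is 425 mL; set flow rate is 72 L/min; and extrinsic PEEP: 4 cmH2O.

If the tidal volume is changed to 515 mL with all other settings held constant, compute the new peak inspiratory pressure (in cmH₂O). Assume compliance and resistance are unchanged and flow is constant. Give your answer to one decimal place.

Flow: 72 L/min ÷ 60 = 1.2 L/s.
PIP = Vt/C + R·V̇ + PEEP (constant-flow equation of motion).
Only the elastic term changes: ΔPIP = ΔVt / C = (515 − 425) / 53.1 = 1.695 cmH2O.
Original PIP = 425/53.1 + 6.7×1.2 + 4 = 20.044 cmH2O; new PIP = 20.044 + (1.695) = 21.739 cmH2O.

21.7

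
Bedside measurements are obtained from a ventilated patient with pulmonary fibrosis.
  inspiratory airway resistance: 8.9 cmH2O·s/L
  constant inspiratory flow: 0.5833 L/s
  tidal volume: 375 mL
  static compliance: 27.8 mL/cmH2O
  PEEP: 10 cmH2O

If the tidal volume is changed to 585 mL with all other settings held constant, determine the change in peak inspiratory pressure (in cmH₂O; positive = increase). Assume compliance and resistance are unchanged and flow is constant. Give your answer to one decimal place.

7.6

PIP = Vt/C + R·V̇ + PEEP (constant-flow equation of motion).
Only the elastic term changes: ΔPIP = ΔVt / C = (585 − 375) / 27.8 = 7.554 cmH2O.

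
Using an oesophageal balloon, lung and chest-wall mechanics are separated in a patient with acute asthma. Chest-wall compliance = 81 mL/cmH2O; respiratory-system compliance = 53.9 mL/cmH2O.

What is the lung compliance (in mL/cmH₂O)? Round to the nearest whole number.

161

1/CL = 1/Crs − 1/Ccw.
1/CL = 1/53.9 − 1/81 = 0.006207.
CL = 161.11 mL/cmH2O.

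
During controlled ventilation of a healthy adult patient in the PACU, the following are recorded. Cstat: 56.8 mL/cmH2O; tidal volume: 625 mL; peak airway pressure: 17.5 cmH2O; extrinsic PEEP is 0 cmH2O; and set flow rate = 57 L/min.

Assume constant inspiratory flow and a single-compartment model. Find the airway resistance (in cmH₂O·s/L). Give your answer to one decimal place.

Flow: 57 L/min ÷ 60 = 0.95 L/s.
Equation of motion (constant flow): PIP = Vt/C + R·V̇ + PEEP.
R·V̇ = PIP − Vt/C − PEEP = 17.5 − 625/56.8 − 0 = 17.5 − 11.004 − 0 = 6.496 cmH2O.
R = 6.496 / 0.95 = 6.838 cmH2O·s/L.

6.8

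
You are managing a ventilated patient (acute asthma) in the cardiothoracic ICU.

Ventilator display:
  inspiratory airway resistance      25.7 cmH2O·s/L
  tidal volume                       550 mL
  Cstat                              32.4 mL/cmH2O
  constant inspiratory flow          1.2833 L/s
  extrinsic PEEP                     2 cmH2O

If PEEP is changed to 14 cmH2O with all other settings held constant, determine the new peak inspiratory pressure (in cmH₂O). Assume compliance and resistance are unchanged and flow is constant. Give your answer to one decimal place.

64.0

PIP = Vt/C + R·V̇ + PEEP (constant-flow equation of motion).
Only the baseline term changes: ΔPIP = ΔPEEP = 14 − 2 = 12.0 cmH2O.
Original PIP = 550/32.4 + 25.7×1.2833 + 2 = 51.956 cmH2O; new PIP = 51.956 + (12.0) = 63.956 cmH2O.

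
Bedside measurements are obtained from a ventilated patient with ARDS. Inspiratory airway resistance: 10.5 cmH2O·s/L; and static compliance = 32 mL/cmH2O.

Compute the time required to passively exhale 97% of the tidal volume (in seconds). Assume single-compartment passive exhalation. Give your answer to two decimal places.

1.18

τ = R × C = 10.5 × 32 mL/cmH2O = 10.5 × 0.032 L/cmH2O = 0.336 s.
Exhaled fraction f = 1 − e^(−t/τ) → t = −τ·ln(1 − f) = −0.336·ln(0.03) = 1.178 s.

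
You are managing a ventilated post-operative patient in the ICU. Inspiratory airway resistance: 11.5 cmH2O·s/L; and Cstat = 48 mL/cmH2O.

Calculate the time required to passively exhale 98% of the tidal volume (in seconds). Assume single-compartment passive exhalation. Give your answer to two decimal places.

2.16

τ = R × C = 11.5 × 48 mL/cmH2O = 11.5 × 0.048 L/cmH2O = 0.552 s.
Exhaled fraction f = 1 − e^(−t/τ) → t = −τ·ln(1 − f) = −0.552·ln(0.02) = 2.159 s.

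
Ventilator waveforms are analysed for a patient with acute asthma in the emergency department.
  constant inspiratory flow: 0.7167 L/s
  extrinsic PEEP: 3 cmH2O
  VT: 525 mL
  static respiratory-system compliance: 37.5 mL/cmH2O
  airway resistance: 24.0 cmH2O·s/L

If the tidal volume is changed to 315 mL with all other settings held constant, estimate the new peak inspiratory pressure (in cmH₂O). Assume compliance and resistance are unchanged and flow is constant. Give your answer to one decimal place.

PIP = Vt/C + R·V̇ + PEEP (constant-flow equation of motion).
Only the elastic term changes: ΔPIP = ΔVt / C = (315 − 525) / 37.5 = -5.6 cmH2O.
Original PIP = 525/37.5 + 24.0×0.7167 + 3 = 34.201 cmH2O; new PIP = 34.201 + (-5.6) = 28.601 cmH2O.

28.6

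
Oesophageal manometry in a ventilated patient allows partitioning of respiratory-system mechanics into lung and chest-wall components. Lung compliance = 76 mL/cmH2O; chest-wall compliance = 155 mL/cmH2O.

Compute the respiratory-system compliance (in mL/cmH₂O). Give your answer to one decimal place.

Lung and chest wall are elastances in series: 1/Crs = 1/CL + 1/Ccw.
1/Crs = 1/76 + 1/155 = 0.01961.
Crs = 50.994 mL/cmH2O.

51.0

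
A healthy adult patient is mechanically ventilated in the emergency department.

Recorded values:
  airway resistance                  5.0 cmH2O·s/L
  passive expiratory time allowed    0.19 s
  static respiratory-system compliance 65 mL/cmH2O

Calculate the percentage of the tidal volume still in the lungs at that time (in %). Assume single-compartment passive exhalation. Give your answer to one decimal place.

τ = R × C = 5.0 × 65 mL/cmH2O = 5.0 × 0.065 L/cmH2O = 0.325 s.
Passive exhalation: V(t)/V₀ = e^(−t/τ) = e^(−0.19/0.325) = 0.5573.
Fraction remaining = 0.5573 → 55.73%.

55.7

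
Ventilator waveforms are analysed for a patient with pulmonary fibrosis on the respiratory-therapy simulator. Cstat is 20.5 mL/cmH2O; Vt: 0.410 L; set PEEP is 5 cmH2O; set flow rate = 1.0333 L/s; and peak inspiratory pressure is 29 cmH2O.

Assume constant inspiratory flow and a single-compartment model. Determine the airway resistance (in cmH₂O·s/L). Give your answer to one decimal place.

Equation of motion (constant flow): PIP = Vt/C + R·V̇ + PEEP.
R·V̇ = PIP − Vt/C − PEEP = 29 − 410/20.5 − 5 = 29 − 20.0 − 5 = 4.0 cmH2O.
R = 4.0 / 1.0333 = 3.871 cmH2O·s/L.

3.9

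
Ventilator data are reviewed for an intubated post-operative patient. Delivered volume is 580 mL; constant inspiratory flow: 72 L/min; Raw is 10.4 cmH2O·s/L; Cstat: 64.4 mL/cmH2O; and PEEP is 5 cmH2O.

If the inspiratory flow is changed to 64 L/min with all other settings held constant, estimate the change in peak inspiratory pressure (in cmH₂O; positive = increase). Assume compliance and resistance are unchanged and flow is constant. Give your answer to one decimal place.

-1.4

Flow: 72 L/min ÷ 60 = 1.2 L/s.
New flow: 64 L/min ÷ 60 = 1.0667 L/s.
PIP = Vt/C + R·V̇ + PEEP (constant-flow equation of motion).
Only the resistive term changes: ΔPIP = R × ΔV̇ = 10.4 × (1.0667 − 1.2) = 10.4 × -0.1333 = -1.386 cmH2O.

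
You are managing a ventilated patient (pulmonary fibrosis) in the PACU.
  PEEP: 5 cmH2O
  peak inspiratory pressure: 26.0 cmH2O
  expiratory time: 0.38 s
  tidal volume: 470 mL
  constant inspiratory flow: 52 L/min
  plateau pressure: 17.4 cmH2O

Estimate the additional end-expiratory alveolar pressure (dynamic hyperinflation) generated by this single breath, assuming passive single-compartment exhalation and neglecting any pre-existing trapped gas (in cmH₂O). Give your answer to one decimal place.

Flow: 52 L/min ÷ 60 = 0.8667 L/s.
R = (PIP − Pplat)/V̇ = (26.0 − 17.4) / 0.8667 = 8.6/0.8667 = 9.923 cmH2O·s/L.
C = Vt/(Pplat − PEEP) = 470.0 / (17.4 − 5) = 470.0/12.4 = 37.903 mL/cmH2O.
τ = R × C = 9.923 × 0.0379 L/cmH2O = 0.3761 s.
Fraction remaining = e^(−Te/τ) = e^(−0.38/0.3761) = 0.3641; trapped volume = 470.0 × 0.3641 = 171.13 mL.
Additional alveolar pressure from trapping ≈ V_trapped / C = 171.13 / 37.903 = 4.515 cmH2O.

4.5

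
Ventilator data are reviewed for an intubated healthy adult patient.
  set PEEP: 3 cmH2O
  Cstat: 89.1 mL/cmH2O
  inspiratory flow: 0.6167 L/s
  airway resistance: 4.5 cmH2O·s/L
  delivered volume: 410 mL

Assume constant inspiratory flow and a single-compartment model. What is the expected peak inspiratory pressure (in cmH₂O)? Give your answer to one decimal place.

Equation of motion (constant flow): PIP = Vt/C + R·V̇ + PEEP.
PIP = 410/89.1 + 4.5×0.6167 + 3 = 4.602 + 2.775 + 3 = 10.377 cmH2O.

10.4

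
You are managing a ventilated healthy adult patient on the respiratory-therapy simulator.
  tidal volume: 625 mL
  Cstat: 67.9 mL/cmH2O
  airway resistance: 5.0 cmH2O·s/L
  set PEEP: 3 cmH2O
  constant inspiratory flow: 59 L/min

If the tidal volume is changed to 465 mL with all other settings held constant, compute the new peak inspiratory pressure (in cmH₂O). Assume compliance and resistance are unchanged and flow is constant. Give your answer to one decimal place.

14.8

Flow: 59 L/min ÷ 60 = 0.9833 L/s.
PIP = Vt/C + R·V̇ + PEEP (constant-flow equation of motion).
Only the elastic term changes: ΔPIP = ΔVt / C = (465 − 625) / 67.9 = -2.356 cmH2O.
Original PIP = 625/67.9 + 5.0×0.9833 + 3 = 17.121 cmH2O; new PIP = 17.121 + (-2.356) = 14.765 cmH2O.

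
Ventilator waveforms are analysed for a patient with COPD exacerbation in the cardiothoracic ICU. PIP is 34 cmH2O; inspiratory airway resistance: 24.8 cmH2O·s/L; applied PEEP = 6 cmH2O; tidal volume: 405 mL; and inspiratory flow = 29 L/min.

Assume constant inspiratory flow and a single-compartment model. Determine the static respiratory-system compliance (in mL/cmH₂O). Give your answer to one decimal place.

Flow: 29 L/min ÷ 60 = 0.4833 L/s.
Equation of motion (constant flow): PIP = Vt/C + R·V̇ + PEEP.
Vt/C = PIP − R·V̇ − PEEP = 34 − 24.8×0.4833 − 6 = 34 − 11.986 − 6 = 16.014 cmH2O.
C = Vt / 16.014 = 405 / 16.014 = 25.29 mL/cmH2O.

25.3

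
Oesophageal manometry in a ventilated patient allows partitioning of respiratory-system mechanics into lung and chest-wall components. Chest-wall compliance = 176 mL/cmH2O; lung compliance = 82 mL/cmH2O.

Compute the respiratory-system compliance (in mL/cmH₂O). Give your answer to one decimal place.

55.9

Lung and chest wall are elastances in series: 1/Crs = 1/CL + 1/Ccw.
1/Crs = 1/82 + 1/176 = 0.01788.
Crs = 55.928 mL/cmH2O.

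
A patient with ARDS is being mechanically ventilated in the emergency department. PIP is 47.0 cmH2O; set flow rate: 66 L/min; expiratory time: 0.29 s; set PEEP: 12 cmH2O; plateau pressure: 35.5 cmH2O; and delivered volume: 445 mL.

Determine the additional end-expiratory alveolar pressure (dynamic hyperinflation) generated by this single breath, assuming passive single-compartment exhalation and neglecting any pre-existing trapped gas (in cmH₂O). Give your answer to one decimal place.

Flow: 66 L/min ÷ 60 = 1.1 L/s.
R = (PIP − Pplat)/V̇ = (47.0 − 35.5) / 1.1 = 11.5/1.1 = 10.455 cmH2O·s/L.
C = Vt/(Pplat − PEEP) = 445.0 / (35.5 − 12) = 445.0/23.5 = 18.936 mL/cmH2O.
τ = R × C = 10.455 × 0.01894 L/cmH2O = 0.198 s.
Fraction remaining = e^(−Te/τ) = e^(−0.29/0.198) = 0.2312; trapped volume = 445.0 × 0.2312 = 102.88 mL.
Additional alveolar pressure from trapping ≈ V_trapped / C = 102.88 / 18.936 = 5.433 cmH2O.

5.4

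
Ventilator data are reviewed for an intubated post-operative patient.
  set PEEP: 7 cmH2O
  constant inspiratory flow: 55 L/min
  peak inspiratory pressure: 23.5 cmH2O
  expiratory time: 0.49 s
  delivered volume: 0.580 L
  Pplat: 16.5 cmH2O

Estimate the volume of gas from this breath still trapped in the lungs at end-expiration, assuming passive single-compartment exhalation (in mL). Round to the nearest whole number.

Flow: 55 L/min ÷ 60 = 0.9167 L/s.
R = (PIP − Pplat)/V̇ = (23.5 − 16.5) / 0.9167 = 7.0/0.9167 = 7.636 cmH2O·s/L.
C = Vt/(Pplat − PEEP) = 580.0 / (16.5 − 7) = 580.0/9.5 = 61.053 mL/cmH2O.
τ = R × C = 7.636 × 0.06105 L/cmH2O = 0.4662 s.
Fraction remaining = e^(−Te/τ) = e^(−0.49/0.4662) = 0.3496.
Trapped volume = 580.0 × 0.3496 = 202.77 mL.

203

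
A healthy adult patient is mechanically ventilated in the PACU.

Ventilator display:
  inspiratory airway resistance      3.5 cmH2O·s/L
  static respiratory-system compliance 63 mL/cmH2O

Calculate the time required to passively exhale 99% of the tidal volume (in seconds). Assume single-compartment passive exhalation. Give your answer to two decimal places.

1.02

τ = R × C = 3.5 × 63 mL/cmH2O = 3.5 × 0.063 L/cmH2O = 0.2205 s.
Exhaled fraction f = 1 − e^(−t/τ) → t = −τ·ln(1 − f) = −0.2205·ln(0.01) = 1.015 s.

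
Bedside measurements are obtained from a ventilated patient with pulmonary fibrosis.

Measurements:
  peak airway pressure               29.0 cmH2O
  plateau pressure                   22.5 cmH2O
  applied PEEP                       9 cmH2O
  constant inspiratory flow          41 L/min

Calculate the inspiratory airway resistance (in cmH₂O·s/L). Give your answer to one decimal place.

9.5

Flow: 41 L/min ÷ 60 = 0.6833 L/s.
Raw = (PIP − Pplat) / flow = (29.0 − 22.5) / 0.6833 = 6.5 / 0.6833 = 9.513 cmH2O·s/L.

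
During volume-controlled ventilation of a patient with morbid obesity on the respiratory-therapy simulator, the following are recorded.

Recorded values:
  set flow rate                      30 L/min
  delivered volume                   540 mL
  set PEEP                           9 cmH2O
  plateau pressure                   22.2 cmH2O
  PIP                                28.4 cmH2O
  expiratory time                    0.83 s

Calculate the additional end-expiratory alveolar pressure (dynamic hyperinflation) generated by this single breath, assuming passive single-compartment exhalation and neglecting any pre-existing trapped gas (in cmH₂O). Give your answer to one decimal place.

Flow: 30 L/min ÷ 60 = 0.5 L/s.
R = (PIP − Pplat)/V̇ = (28.4 − 22.2) / 0.5 = 6.2/0.5 = 12.4 cmH2O·s/L.
C = Vt/(Pplat − PEEP) = 540.0 / (22.2 − 9) = 540.0/13.2 = 40.909 mL/cmH2O.
τ = R × C = 12.4 × 0.04091 L/cmH2O = 0.5073 s.
Fraction remaining = e^(−Te/τ) = e^(−0.83/0.5073) = 0.1947; trapped volume = 540.0 × 0.1947 = 105.14 mL.
Additional alveolar pressure from trapping ≈ V_trapped / C = 105.14 / 40.909 = 2.57 cmH2O.

2.6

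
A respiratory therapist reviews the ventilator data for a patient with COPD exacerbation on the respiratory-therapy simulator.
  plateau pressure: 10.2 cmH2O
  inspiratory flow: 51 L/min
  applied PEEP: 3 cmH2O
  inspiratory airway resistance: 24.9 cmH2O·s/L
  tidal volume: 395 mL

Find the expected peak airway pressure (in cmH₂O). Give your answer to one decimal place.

31.4

Flow: 51 L/min ÷ 60 = 0.85 L/s.
PIP = Pplat + Raw × flow = 10.2 + 24.9 × 0.85 = 10.2 + 21.165 = 31.365 cmH2O.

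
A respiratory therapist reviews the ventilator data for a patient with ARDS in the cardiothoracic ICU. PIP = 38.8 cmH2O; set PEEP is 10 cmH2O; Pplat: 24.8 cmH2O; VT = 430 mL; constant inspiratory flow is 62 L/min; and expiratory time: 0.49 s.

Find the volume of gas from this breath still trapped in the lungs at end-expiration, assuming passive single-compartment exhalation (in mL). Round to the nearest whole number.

Flow: 62 L/min ÷ 60 = 1.0333 L/s.
R = (PIP − Pplat)/V̇ = (38.8 − 24.8) / 1.0333 = 14.0/1.0333 = 13.549 cmH2O·s/L.
C = Vt/(Pplat − PEEP) = 430.0 / (24.8 − 10) = 430.0/14.8 = 29.054 mL/cmH2O.
τ = R × C = 13.549 × 0.02905 L/cmH2O = 0.3936 s.
Fraction remaining = e^(−Te/τ) = e^(−0.49/0.3936) = 0.288.
Trapped volume = 430.0 × 0.288 = 123.84 mL.

124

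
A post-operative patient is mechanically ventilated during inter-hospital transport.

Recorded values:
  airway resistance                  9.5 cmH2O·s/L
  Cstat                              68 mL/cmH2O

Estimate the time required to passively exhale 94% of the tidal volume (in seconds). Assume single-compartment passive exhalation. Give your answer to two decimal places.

1.82

τ = R × C = 9.5 × 68 mL/cmH2O = 9.5 × 0.068 L/cmH2O = 0.646 s.
Exhaled fraction f = 1 − e^(−t/τ) → t = −τ·ln(1 − f) = −0.646·ln(0.06) = 1.817 s.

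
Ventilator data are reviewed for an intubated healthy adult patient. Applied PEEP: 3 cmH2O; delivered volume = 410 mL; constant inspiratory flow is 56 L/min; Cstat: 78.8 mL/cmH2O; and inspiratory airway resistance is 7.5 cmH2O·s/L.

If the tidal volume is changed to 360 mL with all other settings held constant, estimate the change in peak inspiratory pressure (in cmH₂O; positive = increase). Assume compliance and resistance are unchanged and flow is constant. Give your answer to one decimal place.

-0.6

PIP = Vt/C + R·V̇ + PEEP (constant-flow equation of motion).
Only the elastic term changes: ΔPIP = ΔVt / C = (360 − 410) / 78.8 = -0.6345 cmH2O.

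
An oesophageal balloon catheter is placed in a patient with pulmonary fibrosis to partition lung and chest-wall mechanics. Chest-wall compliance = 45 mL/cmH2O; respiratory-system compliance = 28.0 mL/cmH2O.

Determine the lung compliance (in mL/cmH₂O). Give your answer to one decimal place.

74.1

1/CL = 1/Crs − 1/Ccw.
1/CL = 1/28.0 − 1/45 = 0.01349.
CL = 74.129 mL/cmH2O.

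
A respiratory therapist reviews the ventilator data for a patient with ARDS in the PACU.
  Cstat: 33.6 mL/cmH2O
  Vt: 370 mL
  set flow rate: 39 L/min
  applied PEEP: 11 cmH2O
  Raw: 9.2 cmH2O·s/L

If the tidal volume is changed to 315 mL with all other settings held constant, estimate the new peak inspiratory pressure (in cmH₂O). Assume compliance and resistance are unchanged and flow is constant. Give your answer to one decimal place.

26.4

Flow: 39 L/min ÷ 60 = 0.65 L/s.
PIP = Vt/C + R·V̇ + PEEP (constant-flow equation of motion).
Only the elastic term changes: ΔPIP = ΔVt / C = (315 − 370) / 33.6 = -1.637 cmH2O.
Original PIP = 370/33.6 + 9.2×0.65 + 11 = 27.992 cmH2O; new PIP = 27.992 + (-1.637) = 26.355 cmH2O.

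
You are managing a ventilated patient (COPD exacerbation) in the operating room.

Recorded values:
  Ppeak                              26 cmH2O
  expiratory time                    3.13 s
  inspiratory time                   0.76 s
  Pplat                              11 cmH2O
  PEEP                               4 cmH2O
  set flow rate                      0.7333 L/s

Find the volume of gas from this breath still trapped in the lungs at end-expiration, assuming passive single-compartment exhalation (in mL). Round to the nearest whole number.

82

Vt = flow × Ti = 0.7333 L/s × 0.76 s × 1000 mL/L = 557.31 mL.
R = (PIP − Pplat)/V̇ = (26 − 11) / 0.7333 = 15.0/0.7333 = 20.455 cmH2O·s/L.
C = Vt/(Pplat − PEEP) = 557.31 / (11 − 4) = 557.31/7.0 = 79.616 mL/cmH2O.
τ = R × C = 20.455 × 0.07962 L/cmH2O = 1.629 s.
Fraction remaining = e^(−Te/τ) = e^(−3.13/1.629) = 0.1464.
Trapped volume = 557.31 × 0.1464 = 81.59 mL.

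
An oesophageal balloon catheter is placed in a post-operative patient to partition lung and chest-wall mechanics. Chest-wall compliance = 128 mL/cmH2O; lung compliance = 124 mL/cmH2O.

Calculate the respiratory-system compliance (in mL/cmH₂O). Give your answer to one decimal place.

63.0

Lung and chest wall are elastances in series: 1/Crs = 1/CL + 1/Ccw.
1/Crs = 1/124 + 1/128 = 0.01588.
Crs = 62.972 mL/cmH2O.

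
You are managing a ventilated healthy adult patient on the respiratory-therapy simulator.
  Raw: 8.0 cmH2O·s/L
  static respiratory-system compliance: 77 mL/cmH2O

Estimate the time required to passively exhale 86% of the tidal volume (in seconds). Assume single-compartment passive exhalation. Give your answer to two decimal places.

1.21

τ = R × C = 8.0 × 77 mL/cmH2O = 8.0 × 0.077 L/cmH2O = 0.616 s.
Exhaled fraction f = 1 − e^(−t/τ) → t = −τ·ln(1 − f) = −0.616·ln(0.14) = 1.211 s.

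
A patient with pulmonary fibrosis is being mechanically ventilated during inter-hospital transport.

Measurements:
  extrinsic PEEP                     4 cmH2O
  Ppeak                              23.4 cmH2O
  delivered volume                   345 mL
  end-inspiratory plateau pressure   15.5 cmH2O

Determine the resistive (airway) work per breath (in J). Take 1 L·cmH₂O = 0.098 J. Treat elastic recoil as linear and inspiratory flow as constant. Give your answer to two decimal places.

With constant inspiratory flow the resistive pressure is constant at PIP − Pplat = 23.4 − 15.5 = 7.9 cmH2O, so resistive work = 7.9 × 0.345 = 2.726 L·cmH2O.
× 0.098 J/(L·cmH2O) → 0.2671 J.

0.27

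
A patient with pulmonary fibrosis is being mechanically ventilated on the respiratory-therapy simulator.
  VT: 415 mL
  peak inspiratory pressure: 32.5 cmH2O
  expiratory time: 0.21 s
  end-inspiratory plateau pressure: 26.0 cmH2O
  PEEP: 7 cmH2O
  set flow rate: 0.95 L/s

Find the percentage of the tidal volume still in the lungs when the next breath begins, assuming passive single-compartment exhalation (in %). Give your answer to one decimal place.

24.5

R = (PIP − Pplat)/V̇ = (32.5 − 26.0) / 0.95 = 6.5/0.95 = 6.842 cmH2O·s/L.
C = Vt/(Pplat − PEEP) = 415.0 / (26.0 − 7) = 415.0/19.0 = 21.842 mL/cmH2O.
τ = R × C = 6.842 × 0.02184 L/cmH2O = 0.1494 s.
Fraction remaining at end-expiration = e^(−Te/τ) = e^(−0.21/0.1494) = 0.2452 → 24.52%.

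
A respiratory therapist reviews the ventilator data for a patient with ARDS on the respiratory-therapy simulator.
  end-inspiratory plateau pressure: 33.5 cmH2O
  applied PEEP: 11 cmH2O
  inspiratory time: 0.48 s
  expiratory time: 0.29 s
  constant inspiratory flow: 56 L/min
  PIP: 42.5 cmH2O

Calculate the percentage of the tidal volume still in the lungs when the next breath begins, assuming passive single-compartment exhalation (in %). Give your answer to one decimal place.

Flow: 56 L/min ÷ 60 = 0.9333 L/s.
Vt = flow × Ti = 0.9333 L/s × 0.48 s × 1000 mL/L = 447.98 mL.
R = (PIP − Pplat)/V̇ = (42.5 − 33.5) / 0.9333 = 9.0/0.9333 = 9.643 cmH2O·s/L.
C = Vt/(Pplat − PEEP) = 447.98 / (33.5 − 11) = 447.98/22.5 = 19.91 mL/cmH2O.
τ = R × C = 9.643 × 0.01991 L/cmH2O = 0.192 s.
Fraction remaining at end-expiration = e^(−Te/τ) = e^(−0.29/0.192) = 0.2208 → 22.08%.

22.1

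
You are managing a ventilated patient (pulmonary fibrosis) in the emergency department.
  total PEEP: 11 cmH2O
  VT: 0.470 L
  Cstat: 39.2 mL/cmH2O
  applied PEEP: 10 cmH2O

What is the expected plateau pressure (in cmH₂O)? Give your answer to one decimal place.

23.0

End-expiratory occlusion gives total PEEP = 11 cmH2O (intrinsic PEEP = 11 − 10 = 1). Use total PEEP for the elastic gradient.
Pplat = PEEPtotal + Vt / Cstat = 11 + 470 / 39.2 = 11 + 11.99 = 22.99 cmH2O.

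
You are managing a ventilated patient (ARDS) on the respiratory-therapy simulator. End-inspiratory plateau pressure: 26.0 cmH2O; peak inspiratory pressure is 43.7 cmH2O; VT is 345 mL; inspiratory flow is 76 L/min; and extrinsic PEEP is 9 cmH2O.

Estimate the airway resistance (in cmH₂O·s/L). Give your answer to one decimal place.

14.0

Flow: 76 L/min ÷ 60 = 1.2667 L/s.
Raw = (PIP − Pplat) / flow = (43.7 − 26.0) / 1.2667 = 17.7 / 1.2667 = 13.973 cmH2O·s/L.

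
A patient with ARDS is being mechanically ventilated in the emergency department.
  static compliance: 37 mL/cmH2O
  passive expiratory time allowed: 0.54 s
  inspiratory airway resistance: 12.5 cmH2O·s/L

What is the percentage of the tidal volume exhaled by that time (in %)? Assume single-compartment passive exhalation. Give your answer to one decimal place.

τ = R × C = 12.5 × 37 mL/cmH2O = 12.5 × 0.037 L/cmH2O = 0.4625 s.
Passive exhalation: V(t)/V₀ = e^(−t/τ) = e^(−0.54/0.4625) = 0.3111.
Fraction exhaled = 1 − 0.3111 = 0.6889 → 68.89%.

68.9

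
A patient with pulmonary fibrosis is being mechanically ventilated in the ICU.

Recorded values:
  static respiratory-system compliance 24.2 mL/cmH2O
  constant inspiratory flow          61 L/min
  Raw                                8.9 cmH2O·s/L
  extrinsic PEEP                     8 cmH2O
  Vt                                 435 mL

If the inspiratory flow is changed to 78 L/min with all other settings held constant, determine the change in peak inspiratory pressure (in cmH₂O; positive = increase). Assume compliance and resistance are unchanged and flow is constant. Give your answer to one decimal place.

Flow: 61 L/min ÷ 60 = 1.0167 L/s.
New flow: 78 L/min ÷ 60 = 1.3 L/s.
PIP = Vt/C + R·V̇ + PEEP (constant-flow equation of motion).
Only the resistive term changes: ΔPIP = R × ΔV̇ = 8.9 × (1.3 − 1.0167) = 8.9 × 0.2833 = 2.521 cmH2O.

2.5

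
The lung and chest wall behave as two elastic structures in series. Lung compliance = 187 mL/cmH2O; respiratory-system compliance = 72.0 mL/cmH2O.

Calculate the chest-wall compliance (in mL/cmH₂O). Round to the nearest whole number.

1/Ccw = 1/Crs − 1/CL.
1/Ccw = 1/72.0 − 1/187 = 0.008541.
Ccw = 117.08 mL/cmH2O.

117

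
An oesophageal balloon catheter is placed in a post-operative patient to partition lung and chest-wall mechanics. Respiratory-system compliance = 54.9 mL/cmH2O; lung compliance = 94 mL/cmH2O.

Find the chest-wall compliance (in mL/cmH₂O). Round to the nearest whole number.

132

1/Ccw = 1/Crs − 1/CL.
1/Ccw = 1/54.9 − 1/94 = 0.007577.
Ccw = 131.98 mL/cmH2O.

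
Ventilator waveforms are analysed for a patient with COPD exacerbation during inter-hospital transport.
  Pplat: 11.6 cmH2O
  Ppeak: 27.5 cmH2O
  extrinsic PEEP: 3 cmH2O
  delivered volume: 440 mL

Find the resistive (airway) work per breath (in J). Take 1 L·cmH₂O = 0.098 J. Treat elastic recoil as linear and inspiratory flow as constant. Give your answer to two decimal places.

With constant inspiratory flow the resistive pressure is constant at PIP − Pplat = 27.5 − 11.6 = 15.9 cmH2O, so resistive work = 15.9 × 0.440 = 6.996 L·cmH2O.
× 0.098 J/(L·cmH2O) → 0.6856 J.

0.69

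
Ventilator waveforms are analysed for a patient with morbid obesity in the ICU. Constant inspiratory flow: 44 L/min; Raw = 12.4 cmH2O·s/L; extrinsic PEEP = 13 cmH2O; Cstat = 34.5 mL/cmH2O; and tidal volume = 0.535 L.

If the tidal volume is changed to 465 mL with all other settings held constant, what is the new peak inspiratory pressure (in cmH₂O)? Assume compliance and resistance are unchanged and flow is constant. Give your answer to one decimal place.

35.6

Flow: 44 L/min ÷ 60 = 0.7333 L/s.
PIP = Vt/C + R·V̇ + PEEP (constant-flow equation of motion).
Only the elastic term changes: ΔPIP = ΔVt / C = (465 − 535) / 34.5 = -2.029 cmH2O.
Original PIP = 535/34.5 + 12.4×0.7333 + 13 = 37.6 cmH2O; new PIP = 37.6 + (-2.029) = 35.571 cmH2O.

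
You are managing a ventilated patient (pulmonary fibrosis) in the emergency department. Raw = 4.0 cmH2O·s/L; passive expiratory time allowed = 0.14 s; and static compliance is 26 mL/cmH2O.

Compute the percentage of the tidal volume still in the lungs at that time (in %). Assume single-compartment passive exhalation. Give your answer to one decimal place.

τ = R × C = 4.0 × 26 mL/cmH2O = 4.0 × 0.026 L/cmH2O = 0.104 s.
Passive exhalation: V(t)/V₀ = e^(−t/τ) = e^(−0.14/0.104) = 0.2602.
Fraction remaining = 0.2602 → 26.02%.

26.0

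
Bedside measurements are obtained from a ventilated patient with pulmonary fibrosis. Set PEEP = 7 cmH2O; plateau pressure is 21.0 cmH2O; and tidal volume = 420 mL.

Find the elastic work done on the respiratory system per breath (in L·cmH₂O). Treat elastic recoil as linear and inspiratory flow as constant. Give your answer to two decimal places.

2.94

Elastic work ≈ ½ × (Pplat − PEEP) × Vt = 0.5 × (21.0 − 7) × 0.420 L = 0.5 × 14.0 × 0.420 = 2.94 L·cmH2O.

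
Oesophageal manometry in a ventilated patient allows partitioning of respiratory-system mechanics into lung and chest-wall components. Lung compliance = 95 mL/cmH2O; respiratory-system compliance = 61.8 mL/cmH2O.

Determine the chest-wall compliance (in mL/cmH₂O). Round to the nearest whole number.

177

1/Ccw = 1/Crs − 1/CL.
1/Ccw = 1/61.8 − 1/95 = 0.005655.
Ccw = 176.83 mL/cmH2O.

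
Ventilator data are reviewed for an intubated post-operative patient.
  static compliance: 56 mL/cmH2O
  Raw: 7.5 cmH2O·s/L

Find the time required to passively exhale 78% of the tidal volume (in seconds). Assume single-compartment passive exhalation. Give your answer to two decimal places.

0.64

τ = R × C = 7.5 × 56 mL/cmH2O = 7.5 × 0.056 L/cmH2O = 0.42 s.
Exhaled fraction f = 1 − e^(−t/τ) → t = −τ·ln(1 − f) = −0.42·ln(0.22) = 0.6359 s.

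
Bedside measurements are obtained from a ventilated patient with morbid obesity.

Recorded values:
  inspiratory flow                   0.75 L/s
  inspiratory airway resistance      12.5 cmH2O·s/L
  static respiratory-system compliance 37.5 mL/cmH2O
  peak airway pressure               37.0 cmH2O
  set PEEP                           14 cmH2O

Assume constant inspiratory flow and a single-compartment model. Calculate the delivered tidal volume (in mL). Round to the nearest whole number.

Equation of motion (constant flow): PIP = Vt/C + R·V̇ + PEEP.
Vt/C = PIP − R·V̇ − PEEP = 37.0 − 9.375 − 14 = 13.625 cmH2O.
Vt = C × 13.625 = 37.5 × 13.625 = 510.94 mL.

511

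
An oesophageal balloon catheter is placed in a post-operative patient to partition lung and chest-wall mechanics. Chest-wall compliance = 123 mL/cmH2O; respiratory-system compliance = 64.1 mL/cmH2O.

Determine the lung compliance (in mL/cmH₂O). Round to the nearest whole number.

134

1/CL = 1/Crs − 1/Ccw.
1/CL = 1/64.1 − 1/123 = 0.007471.
CL = 133.85 mL/cmH2O.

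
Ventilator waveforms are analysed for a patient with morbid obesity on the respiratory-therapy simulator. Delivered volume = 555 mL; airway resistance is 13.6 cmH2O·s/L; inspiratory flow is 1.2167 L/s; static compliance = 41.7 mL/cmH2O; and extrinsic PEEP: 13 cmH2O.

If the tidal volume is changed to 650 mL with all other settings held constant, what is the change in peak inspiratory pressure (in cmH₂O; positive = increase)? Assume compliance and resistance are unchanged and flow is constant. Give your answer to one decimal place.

2.3

PIP = Vt/C + R·V̇ + PEEP (constant-flow equation of motion).
Only the elastic term changes: ΔPIP = ΔVt / C = (650 − 555) / 41.7 = 2.278 cmH2O.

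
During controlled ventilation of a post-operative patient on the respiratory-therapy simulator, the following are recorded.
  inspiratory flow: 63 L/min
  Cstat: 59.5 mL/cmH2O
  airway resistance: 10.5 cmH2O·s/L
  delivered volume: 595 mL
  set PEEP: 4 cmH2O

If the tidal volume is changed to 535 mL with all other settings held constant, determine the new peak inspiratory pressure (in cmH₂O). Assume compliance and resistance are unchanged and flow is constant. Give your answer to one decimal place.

24.0

Flow: 63 L/min ÷ 60 = 1.05 L/s.
PIP = Vt/C + R·V̇ + PEEP (constant-flow equation of motion).
Only the elastic term changes: ΔPIP = ΔVt / C = (535 − 595) / 59.5 = -1.008 cmH2O.
Original PIP = 595/59.5 + 10.5×1.05 + 4 = 25.025 cmH2O; new PIP = 25.025 + (-1.008) = 24.017 cmH2O.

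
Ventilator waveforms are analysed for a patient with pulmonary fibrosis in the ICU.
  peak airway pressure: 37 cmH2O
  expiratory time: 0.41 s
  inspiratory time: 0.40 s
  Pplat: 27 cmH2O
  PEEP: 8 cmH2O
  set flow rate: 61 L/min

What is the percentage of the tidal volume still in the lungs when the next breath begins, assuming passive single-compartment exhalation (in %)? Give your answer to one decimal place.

Flow: 61 L/min ÷ 60 = 1.0167 L/s.
Vt = flow × Ti = 1.0167 L/s × 0.40 s × 1000 mL/L = 406.68 mL.
R = (PIP − Pplat)/V̇ = (37 − 27) / 1.0167 = 10.0/1.0167 = 9.836 cmH2O·s/L.
C = Vt/(Pplat − PEEP) = 406.68 / (27 − 8) = 406.68/19.0 = 21.404 mL/cmH2O.
τ = R × C = 9.836 × 0.0214 L/cmH2O = 0.2105 s.
Fraction remaining at end-expiration = e^(−Te/τ) = e^(−0.41/0.2105) = 0.1426 → 14.26%.

14.3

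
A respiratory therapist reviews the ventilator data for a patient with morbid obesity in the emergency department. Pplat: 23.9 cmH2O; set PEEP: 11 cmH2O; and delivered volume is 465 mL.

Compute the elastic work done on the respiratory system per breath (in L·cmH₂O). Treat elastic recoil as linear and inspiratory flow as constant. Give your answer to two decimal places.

3.00

Elastic work ≈ ½ × (Pplat − PEEP) × Vt = 0.5 × (23.9 − 11) × 0.465 L = 0.5 × 12.9 × 0.465 = 2.999 L·cmH2O.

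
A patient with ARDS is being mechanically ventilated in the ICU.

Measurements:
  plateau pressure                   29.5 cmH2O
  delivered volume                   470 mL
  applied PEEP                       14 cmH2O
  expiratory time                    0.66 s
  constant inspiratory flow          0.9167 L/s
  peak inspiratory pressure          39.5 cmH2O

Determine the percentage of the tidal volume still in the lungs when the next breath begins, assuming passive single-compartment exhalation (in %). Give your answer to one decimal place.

13.6

R = (PIP − Pplat)/V̇ = (39.5 − 29.5) / 0.9167 = 10.0/0.9167 = 10.909 cmH2O·s/L.
C = Vt/(Pplat − PEEP) = 470.0 / (29.5 − 14) = 470.0/15.5 = 30.323 mL/cmH2O.
τ = R × C = 10.909 × 0.03032 L/cmH2O = 0.3308 s.
Fraction remaining at end-expiration = e^(−Te/τ) = e^(−0.66/0.3308) = 0.136 → 13.6%.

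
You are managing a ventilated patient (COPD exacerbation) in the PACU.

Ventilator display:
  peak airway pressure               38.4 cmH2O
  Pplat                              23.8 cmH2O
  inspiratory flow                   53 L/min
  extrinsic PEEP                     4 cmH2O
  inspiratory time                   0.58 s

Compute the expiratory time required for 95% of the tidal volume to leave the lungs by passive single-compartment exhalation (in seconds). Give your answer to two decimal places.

Flow: 53 L/min ÷ 60 = 0.8833 L/s.
Vt = flow × Ti = 0.8833 L/s × 0.58 s × 1000 mL/L = 512.31 mL.
R = (PIP − Pplat)/V̇ = (38.4 − 23.8) / 0.8833 = 14.6/0.8833 = 16.529 cmH2O·s/L.
C = Vt/(Pplat − PEEP) = 512.31 / (23.8 − 4) = 512.31/19.8 = 25.874 mL/cmH2O.
τ = R × C = 16.529 × 0.02587 L/cmH2O = 0.4276 s.
t = −τ·ln(1 − 0.95) = −0.4276·ln(0.05) = 1.281 s.

1.28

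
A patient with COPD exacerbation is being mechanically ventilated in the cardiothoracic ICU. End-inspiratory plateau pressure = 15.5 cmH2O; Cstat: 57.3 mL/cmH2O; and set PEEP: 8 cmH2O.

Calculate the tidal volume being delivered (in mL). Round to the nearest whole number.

430

Vt = Cstat × (Pplat − PEEP) = 57.3 × (15.5 − 8) = 57.3 × 7.5 = 429.75 mL.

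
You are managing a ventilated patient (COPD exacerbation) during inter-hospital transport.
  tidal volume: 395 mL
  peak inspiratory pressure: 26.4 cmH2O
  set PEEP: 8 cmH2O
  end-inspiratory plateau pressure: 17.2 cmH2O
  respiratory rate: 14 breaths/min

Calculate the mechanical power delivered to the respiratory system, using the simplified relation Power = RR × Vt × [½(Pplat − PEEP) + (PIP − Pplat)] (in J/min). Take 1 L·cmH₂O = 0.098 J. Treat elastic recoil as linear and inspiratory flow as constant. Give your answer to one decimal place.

7.5

Per-breath work = Vt × [½(Pplat−PEEP) + (PIP−Pplat)] = 0.395 × [0.5×9.2 + 9.2] = 0.395 × 13.8 = 5.451 L·cmH2O.
Power = 14 × 5.451 = 76.314 L·cmH2O/min.
× 0.098 J/(L·cmH2O) → 7.479 J/min.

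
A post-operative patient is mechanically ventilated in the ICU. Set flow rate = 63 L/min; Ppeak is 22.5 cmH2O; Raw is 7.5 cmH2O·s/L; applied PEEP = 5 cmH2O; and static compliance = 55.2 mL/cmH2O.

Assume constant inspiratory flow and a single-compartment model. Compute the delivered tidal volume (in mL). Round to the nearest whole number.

531

Flow: 63 L/min ÷ 60 = 1.05 L/s.
Equation of motion (constant flow): PIP = Vt/C + R·V̇ + PEEP.
Vt/C = PIP − R·V̇ − PEEP = 22.5 − 7.875 − 5 = 9.625 cmH2O.
Vt = C × 9.625 = 55.2 × 9.625 = 531.3 mL.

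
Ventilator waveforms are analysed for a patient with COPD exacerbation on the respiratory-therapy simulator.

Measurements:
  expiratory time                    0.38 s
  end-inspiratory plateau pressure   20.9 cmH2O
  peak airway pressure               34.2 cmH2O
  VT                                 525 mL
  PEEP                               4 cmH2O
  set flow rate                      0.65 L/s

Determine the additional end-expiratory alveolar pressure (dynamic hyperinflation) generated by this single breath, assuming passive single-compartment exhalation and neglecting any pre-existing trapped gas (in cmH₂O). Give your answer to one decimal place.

9.3

R = (PIP − Pplat)/V̇ = (34.2 − 20.9) / 0.65 = 13.3/0.65 = 20.462 cmH2O·s/L.
C = Vt/(Pplat − PEEP) = 525.0 / (20.9 − 4) = 525.0/16.9 = 31.065 mL/cmH2O.
τ = R × C = 20.462 × 0.03107 L/cmH2O = 0.6358 s.
Fraction remaining = e^(−Te/τ) = e^(−0.38/0.6358) = 0.5501; trapped volume = 525.0 × 0.5501 = 288.8 mL.
Additional alveolar pressure from trapping ≈ V_trapped / C = 288.8 / 31.065 = 9.297 cmH2O.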